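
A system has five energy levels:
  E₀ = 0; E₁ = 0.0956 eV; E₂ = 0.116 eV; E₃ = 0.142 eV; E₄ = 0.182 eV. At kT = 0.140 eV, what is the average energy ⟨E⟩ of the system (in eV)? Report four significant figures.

Eᵢ/kT = 0, 0.682857, 0.828571, 1.01429, 1.30000.
Z = Σ e^(−Eᵢ/kT) = e^(−0) + e^(−0.682857) + e^(−0.828571) + e^(−1.01429) + e^(−1.30000) = 1.00000 + 0.505172 + 0.436673 + 0.362660 + 0.272532 = 2.57704.
⟨E⟩ = Σ Eᵢ e^(−Eᵢ/kT) / Z = (0·1.00000 + 0.0956·0.505172 + 0.116·0.436673 + 0.142·0.362660 + 0.182·0.272532) / 2.57704 = 0.07763 eV.

0.07763 eV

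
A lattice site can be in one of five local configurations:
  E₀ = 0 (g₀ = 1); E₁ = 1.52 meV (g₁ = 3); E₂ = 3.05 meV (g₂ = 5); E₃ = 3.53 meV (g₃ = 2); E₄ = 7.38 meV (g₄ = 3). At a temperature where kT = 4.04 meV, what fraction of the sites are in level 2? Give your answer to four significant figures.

0.3494

Eᵢ/kT = 0, 0.376238, 0.754950, 0.873762, 1.82673.
Z = Σ gᵢe^(−Eᵢ/kT) = 1·e^(−0) + 3·e^(−0.376238) + 5·e^(−0.754950) + 2·e^(−0.873762) + 3·e^(−1.82673) = 1.00000 + 2.05932 + 2.35017 + 0.834757 + 0.482817 = 6.72706.
P₂ = g₂ e^(−E₂/kT) / Z = 2.35017/6.72706 = 0.3494.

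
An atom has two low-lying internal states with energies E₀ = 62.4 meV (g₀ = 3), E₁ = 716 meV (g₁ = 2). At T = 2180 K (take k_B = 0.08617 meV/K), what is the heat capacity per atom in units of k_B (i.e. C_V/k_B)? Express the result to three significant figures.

k_BT = 0.08617 × 2180 K = 187.85 meV.
Eᵢ/kT = 0.33218, 3.8116.
Z = Σ gᵢe^(−Eᵢ/kT) = 3·e^(−0.33218) + 2·e^(−3.8116) = 2.1521 + 0.044226 = 2.1963.
⟨E⟩ = 75.562 meV, ⟨E²⟩ = 14139 meV².
C_V/k_B = (⟨E²⟩ − ⟨E⟩²)/(kT)² = (14139 − 5709.6)/35288 = 0.239.

0.239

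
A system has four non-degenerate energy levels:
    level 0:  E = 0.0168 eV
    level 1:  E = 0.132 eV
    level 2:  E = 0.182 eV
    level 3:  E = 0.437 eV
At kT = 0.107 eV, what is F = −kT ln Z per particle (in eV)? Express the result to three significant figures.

Eᵢ/kT = 0.15701, 1.2336, 1.7009, 4.0841.
Z = Σ e^(−Eᵢ/kT) = e^(−0.15701) + e^(−1.2336) + e^(−1.7009) + e^(−4.0841) = 0.85470 + 0.29124 + 0.18252 + 0.016838 = 1.3453.
F = −kT ln Z = −0.107 × ln(1.3453) = −0.107 × 0.29662 = -0.0317 eV.

-0.0317 eV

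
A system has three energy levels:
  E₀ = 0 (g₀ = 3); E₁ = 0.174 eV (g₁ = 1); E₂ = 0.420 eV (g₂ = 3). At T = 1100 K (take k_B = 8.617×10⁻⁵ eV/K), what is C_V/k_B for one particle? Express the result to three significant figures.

0.368

k_BT = 8.617×10⁻⁵ × 1100 K = 0.094787 eV.
Eᵢ/kT = 0, 1.8357, 4.4310.
Z = Σ gᵢe^(−Eᵢ/kT) = 3·e^(−0) + 1·e^(−1.8357) + 3·e^(−4.4310) = 3.0000 + 0.15950 + 0.035708 = 3.1952.
⟨E⟩ = 0.013380 eV, ⟨E²⟩ = 0.0034827 eV².
C_V/k_B = (⟨E²⟩ − ⟨E⟩²)/(kT)² = (0.0034827 − 0.00017902)/0.0089846 = 0.368.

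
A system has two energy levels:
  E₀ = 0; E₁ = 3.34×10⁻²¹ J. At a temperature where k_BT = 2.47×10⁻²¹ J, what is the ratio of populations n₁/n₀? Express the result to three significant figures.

0.259

n₁/n₀ = exp[−(E₁−E₀)/kT] = exp(−(3.34 ×10⁻²¹ J)/(2.47 ×10⁻²¹ J)) = exp(-1.3522) = 0.259.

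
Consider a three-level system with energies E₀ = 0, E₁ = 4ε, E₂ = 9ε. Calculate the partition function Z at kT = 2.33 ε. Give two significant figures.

Z = 1.2

Eᵢ/kT = 0, 1.717, 3.863.
Z = Σ e^(−Eᵢ/kT) = e^(−0) + e^(−1.717) + e^(−3.863) = 1.000 + 0.1796 + 0.02100 = 1.201.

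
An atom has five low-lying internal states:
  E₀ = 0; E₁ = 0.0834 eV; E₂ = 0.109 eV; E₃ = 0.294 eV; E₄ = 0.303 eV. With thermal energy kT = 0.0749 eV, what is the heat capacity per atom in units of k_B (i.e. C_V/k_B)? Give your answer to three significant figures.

Eᵢ/kT = 0, 1.1135, 1.4553, 3.9252, 4.0454.
Z = Σ e^(−Eᵢ/kT) = e^(−0) + e^(−1.1135) + e^(−1.4553) + e^(−3.9252) + e^(−4.0454) = 1.0000 + 0.32841 + 0.23333 + 0.019738 + 0.017503 = 1.5990.
⟨E⟩ = 0.039980 eV, ⟨E²⟩ = 0.0052342 eV².
C_V/k_B = (⟨E²⟩ − ⟨E⟩²)/(kT)² = (0.0052342 − 0.0015984)/0.0056100 = 0.648.

0.648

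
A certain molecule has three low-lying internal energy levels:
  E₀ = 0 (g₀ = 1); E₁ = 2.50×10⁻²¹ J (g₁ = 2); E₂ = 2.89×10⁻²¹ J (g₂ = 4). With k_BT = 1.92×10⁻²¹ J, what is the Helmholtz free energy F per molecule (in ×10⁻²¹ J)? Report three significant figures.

-1.71 ×10⁻²¹ J

Eᵢ/kT = 0, 1.3021, 1.5052.
Z = Σ gᵢe^(−Eᵢ/kT) = 1·e^(−0) + 2·e^(−1.3021) + 4·e^(−1.5052) = 1.0000 + 0.54392 + 0.88789 = 2.4318.
F = −kT ln Z = −1.92 × ln(2.4318) = −1.92 × 0.88863 = -1.71 ×10⁻²¹ J.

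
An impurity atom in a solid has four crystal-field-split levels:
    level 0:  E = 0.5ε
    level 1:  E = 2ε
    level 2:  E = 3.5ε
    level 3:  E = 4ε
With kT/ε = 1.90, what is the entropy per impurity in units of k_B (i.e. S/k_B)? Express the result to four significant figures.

Eᵢ/kT = 0.263158, 1.05263, 1.84211, 2.10526.
Z = Σ e^(−Eᵢ/kT) = e^(−0.263158) + e^(−1.05263) + e^(−1.84211) + e^(−2.10526) = 0.768620 + 0.349019 + 0.158483 + 0.121814 = 1.39794.
⟨E⟩ = Σ EᵢPᵢ = 1.51959 ε.
S/k_B = ln Z + ⟨E⟩/kT = ln(1.39794) + 1.51959/1.90 = 0.335000 + 0.799784 = 1.135.

1.135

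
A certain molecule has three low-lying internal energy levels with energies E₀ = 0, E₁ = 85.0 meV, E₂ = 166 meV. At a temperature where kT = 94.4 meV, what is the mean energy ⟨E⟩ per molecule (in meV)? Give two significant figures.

Eᵢ/kT = 0, 0.9004, 1.758.
Z = Σ e^(−Eᵢ/kT) = e^(−0) + e^(−0.9004) + e^(−1.758) = 1.000 + 0.4064 + 0.1724 = 1.579.
⟨E⟩ = Σ Eᵢ e^(−Eᵢ/kT) / Z = (0·1.000 + 85.0·0.4064 + 166·0.1724) / 1.579 = 40 meV.

40 meV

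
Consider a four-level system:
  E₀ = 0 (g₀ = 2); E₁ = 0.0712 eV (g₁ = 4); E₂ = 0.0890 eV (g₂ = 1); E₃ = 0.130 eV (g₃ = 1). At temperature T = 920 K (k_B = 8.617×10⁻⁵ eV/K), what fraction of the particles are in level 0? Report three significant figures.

0.482

k_BT = 8.617×10⁻⁵ × 920 K = 0.079276 eV.
Eᵢ/kT = 0, 0.89813, 1.1227, 1.6398.
Z = Σ gᵢe^(−Eᵢ/kT) = 2·e^(−0) + 4·e^(−0.89813) + 1·e^(−1.1227) + 1·e^(−1.6398) = 2.0000 + 1.6293 + 0.32540 + 0.19402 = 4.1487.
P₀ = g₀ e^(−E₀/kT) / Z = 2.0000/4.1487 = 0.482.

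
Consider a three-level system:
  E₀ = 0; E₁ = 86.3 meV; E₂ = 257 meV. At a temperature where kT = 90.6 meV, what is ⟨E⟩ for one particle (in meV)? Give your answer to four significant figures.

33.48 meV

Eᵢ/kT = 0, 0.952539, 2.83664.
Z = Σ e^(−Eᵢ/kT) = e^(−0) + e^(−0.952539) + e^(−2.83664) = 1.00000 + 0.385760 + 0.0586223 = 1.44438.
⟨E⟩ = Σ Eᵢ e^(−Eᵢ/kT) / Z = (0·1.00000 + 86.3·0.385760 + 257·0.0586223) / 1.44438 = 33.48 meV.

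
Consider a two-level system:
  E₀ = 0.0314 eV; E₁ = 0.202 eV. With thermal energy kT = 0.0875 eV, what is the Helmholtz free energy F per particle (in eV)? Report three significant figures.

0.0198 eV

Eᵢ/kT = 0.35886, 2.3086.
Z = Σ e^(−Eᵢ/kT) = e^(−0.35886) + e^(−2.3086) = 0.69847 + 0.099400 = 0.79787.
F = −kT ln Z = −0.0875 × ln(0.79787) = −0.0875 × -0.22581 = 0.0198 eV.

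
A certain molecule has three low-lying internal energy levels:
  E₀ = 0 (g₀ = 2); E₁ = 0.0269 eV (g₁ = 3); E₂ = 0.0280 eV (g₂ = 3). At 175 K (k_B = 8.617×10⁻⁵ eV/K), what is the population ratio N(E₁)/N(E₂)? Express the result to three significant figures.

1.08

k_BT = 8.617×10⁻⁵ × 175 K = 0.015080 eV.
n₁/n₂ = (g₁/g₂) exp[−(E₁−E₂)/kT] = (3/3) × exp(−(-0.0011 eV)/(0.015080 eV)) = (3/3) × exp(0.072944) = 1.08.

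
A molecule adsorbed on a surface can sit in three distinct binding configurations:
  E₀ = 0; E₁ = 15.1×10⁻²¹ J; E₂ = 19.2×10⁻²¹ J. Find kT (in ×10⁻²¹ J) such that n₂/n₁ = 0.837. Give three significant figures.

n₂/n₁ = exp[−(E₂−E₁)/kT] = 0.837.
⇒ (E₂−E₁)/kT = ln(1/0.837) = ln(1.1947) = 0.17790.
kT = 4.1 ×10⁻²¹ J / 0.17790 = 23.0 ×10⁻²¹ J.

23.0 ×10⁻²¹ J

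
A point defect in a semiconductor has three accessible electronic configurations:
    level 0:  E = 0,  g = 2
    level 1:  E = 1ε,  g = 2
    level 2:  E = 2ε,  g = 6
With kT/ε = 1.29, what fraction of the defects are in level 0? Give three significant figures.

Eᵢ/kT = 0, 0.77519, 1.5504.
Z = Σ gᵢe^(−Eᵢ/kT) = 2·e^(−0) + 2·e^(−0.77519) + 6·e^(−1.5504) = 2.0000 + 0.92123 + 1.2730 = 4.1942.
P₀ = g₀ e^(−E₀/kT) / Z = 2.0000/4.1942 = 0.477.

0.477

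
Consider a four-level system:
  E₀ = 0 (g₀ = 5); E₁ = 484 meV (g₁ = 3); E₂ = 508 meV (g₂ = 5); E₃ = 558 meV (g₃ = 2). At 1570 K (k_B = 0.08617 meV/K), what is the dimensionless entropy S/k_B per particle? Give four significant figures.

1.822

k_BT = 0.08617 × 1570 K = 135.287 meV.
Eᵢ/kT = 0, 3.57758, 3.75498, 4.12456.
Z = Σ gᵢe^(−Eᵢ/kT) = 5·e^(−0) + 3·e^(−3.57758) + 5·e^(−3.75498) + 2·e^(−4.12456) = 5.00000 + 0.0838297 + 0.117005 + 0.0323412 = 5.23318.
⟨E⟩ = Σ EᵢPᵢ = 22.5596 meV.
S/k_B = ln Z + ⟨E⟩/kT = ln(5.23318) + 22.5596/135.287 = 1.65502 + 0.166754 = 1.822.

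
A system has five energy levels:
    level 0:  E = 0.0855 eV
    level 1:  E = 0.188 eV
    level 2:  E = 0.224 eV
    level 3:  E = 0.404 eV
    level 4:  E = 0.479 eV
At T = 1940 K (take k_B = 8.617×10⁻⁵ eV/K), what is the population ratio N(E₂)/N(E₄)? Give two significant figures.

k_BT = 8.617×10⁻⁵ × 1940 K = 0.1672 eV.
n₂/n₄ = exp[−(E₂−E₄)/kT] = exp(−(-0.255 eV)/(0.1672 eV)) = exp(1.525) = 4.6.

4.6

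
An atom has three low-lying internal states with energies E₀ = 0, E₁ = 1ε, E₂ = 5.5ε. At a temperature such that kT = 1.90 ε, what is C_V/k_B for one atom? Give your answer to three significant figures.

Eᵢ/kT = 0, 0.52632, 2.8947.
Z = Σ e^(−Eᵢ/kT) = e^(−0) + e^(−0.52632) + e^(−2.8947) = 1.0000 + 0.59078 + 0.055316 = 1.6461.
⟨E⟩ = 0.54372 ε, ⟨E²⟩ = 1.3754 ε².
C_V/k_B = (⟨E²⟩ − ⟨E⟩²)/(kT)² = (1.3754 − 0.29563)/3.6100 = 0.299.

0.299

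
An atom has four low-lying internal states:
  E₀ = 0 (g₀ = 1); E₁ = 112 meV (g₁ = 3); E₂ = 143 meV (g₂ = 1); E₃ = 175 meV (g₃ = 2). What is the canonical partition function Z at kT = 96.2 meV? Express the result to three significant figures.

Z = 2.49

Eᵢ/kT = 0, 1.1642, 1.4865, 1.8191.
Z = Σ gᵢe^(−Eᵢ/kT) = 1·e^(−0) + 3·e^(−1.1642) + 1·e^(−1.4865) + 2·e^(−1.8191) = 1.0000 + 0.93652 + 0.22616 + 0.32434 = 2.4870.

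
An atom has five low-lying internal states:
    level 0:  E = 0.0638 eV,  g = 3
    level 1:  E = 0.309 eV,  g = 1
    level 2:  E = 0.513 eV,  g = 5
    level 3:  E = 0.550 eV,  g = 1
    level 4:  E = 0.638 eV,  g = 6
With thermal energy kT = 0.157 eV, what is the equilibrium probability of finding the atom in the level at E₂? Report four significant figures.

Eᵢ/kT = 0.406369, 1.96815, 3.26752, 3.50318, 4.06369.
Z = Σ gᵢe^(−Eᵢ/kT) = 3·e^(−0.406369) + 1·e^(−1.96815) + 5·e^(−3.26752) + 1·e^(−3.50318) + 6·e^(−4.06369) = 1.99819 + 0.139715 + 0.190504 + 0.0301015 + 0.103113 = 2.46162.
P₂ = g₂ e^(−E₂/kT) / Z = 0.190504/2.46162 = 0.07739.

0.07739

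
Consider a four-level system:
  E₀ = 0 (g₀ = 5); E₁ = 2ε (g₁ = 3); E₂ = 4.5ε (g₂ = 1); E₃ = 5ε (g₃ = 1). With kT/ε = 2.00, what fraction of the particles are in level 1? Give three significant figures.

Eᵢ/kT = 0, 1.0000, 2.2500, 2.5000.
Z = Σ gᵢe^(−Eᵢ/kT) = 5·e^(−0) + 3·e^(−1.0000) + 1·e^(−2.2500) + 1·e^(−2.5000) = 5.0000 + 1.1036 + 0.10540 + 0.082085 = 6.2911.
P₁ = g₁ e^(−E₁/kT) / Z = 1.1036/6.2911 = 0.175.

0.175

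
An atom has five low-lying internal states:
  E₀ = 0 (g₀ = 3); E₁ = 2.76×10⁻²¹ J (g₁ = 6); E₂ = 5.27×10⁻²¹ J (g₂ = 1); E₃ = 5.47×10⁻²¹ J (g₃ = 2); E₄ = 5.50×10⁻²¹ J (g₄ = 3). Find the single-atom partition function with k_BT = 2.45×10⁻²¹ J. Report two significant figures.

Z = 5.6

Eᵢ/kT = 0, 1.127, 2.151, 2.233, 2.245.
Z = Σ gᵢe^(−Eᵢ/kT) = 3·e^(−0) + 6·e^(−1.127) + 1·e^(−2.151) + 2·e^(−2.233) + 3·e^(−2.245) = 3.000 + 1.944 + 0.1164 + 0.2144 + 0.3178 = 5.593.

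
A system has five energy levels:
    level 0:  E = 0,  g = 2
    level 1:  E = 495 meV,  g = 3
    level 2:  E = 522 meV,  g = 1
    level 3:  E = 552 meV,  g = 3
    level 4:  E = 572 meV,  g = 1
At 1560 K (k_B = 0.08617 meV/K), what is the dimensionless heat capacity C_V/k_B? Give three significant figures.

1.04

k_BT = 0.08617 × 1560 K = 134.43 meV.
Eᵢ/kT = 0, 3.6822, 3.8831, 4.1062, 4.2550.
Z = Σ gᵢe^(−Eᵢ/kT) = 2·e^(−0) + 3·e^(−3.6822) + 1·e^(−3.8831) + 3·e^(−4.1062) + 1·e^(−4.2550) = 2.0000 + 0.075503 + 0.020587 + 0.049411 + 0.014193 = 2.1597.
⟨E⟩ = 38.669 meV, ⟨E²⟩ = 20285 meV².
C_V/k_B = (⟨E²⟩ − ⟨E⟩²)/(kT)² = (20285 − 1495.3)/18071 = 1.04.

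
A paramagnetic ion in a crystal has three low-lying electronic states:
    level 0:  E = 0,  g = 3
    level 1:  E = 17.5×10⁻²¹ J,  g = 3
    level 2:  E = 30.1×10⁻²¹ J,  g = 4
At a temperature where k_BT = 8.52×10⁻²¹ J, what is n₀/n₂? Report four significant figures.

n₀/n₂ = (g₀/g₂) exp[−(E₀−E₂)/kT] = (3/4) × exp(−(-30.1 ×10⁻²¹ J)/(8.52 ×10⁻²¹ J)) = (3/4) × exp(3.53286) = 25.67.

25.67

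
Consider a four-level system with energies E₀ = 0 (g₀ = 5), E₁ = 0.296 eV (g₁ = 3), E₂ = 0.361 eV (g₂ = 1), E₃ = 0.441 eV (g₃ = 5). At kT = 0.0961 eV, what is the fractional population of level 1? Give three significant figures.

0.0265

Eᵢ/kT = 0, 3.0801, 3.7565, 4.5890.
Z = Σ gᵢe^(−Eᵢ/kT) = 5·e^(−0) + 3·e^(−3.0801) + 1·e^(−3.7565) + 5·e^(−4.5890) = 5.0000 + 0.13786 + 0.023365 + 0.050815 = 5.2120.
P₁ = g₁ e^(−E₁/kT) / Z = 0.13786/5.2120 = 0.0265.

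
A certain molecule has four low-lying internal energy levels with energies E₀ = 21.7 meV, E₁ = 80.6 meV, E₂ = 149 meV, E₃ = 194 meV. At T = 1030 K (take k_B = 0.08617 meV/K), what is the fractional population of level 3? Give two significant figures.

k_BT = 0.08617 × 1030 K = 88.76 meV.
Eᵢ/kT = 0.2445, 0.9081, 1.679, 2.186.
Z = Σ e^(−Eᵢ/kT) = e^(−0.2445) + e^(−0.9081) + e^(−1.679) + e^(−2.186) = 0.7831 + 0.4033 + 0.1866 + 0.1124 = 1.485.
P₃ = e^(−E₃/kT) / Z = 0.1124/1.485 = 0.076.

0.076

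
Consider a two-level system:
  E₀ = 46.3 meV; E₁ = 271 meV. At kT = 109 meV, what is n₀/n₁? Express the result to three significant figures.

7.86

n₀/n₁ = exp[−(E₀−E₁)/kT] = exp(−(-224.7 meV)/(109 meV)) = exp(2.0615) = 7.86.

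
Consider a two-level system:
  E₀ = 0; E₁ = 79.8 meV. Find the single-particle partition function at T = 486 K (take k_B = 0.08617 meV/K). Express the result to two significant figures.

k_BT = 0.08617 × 486 K = 41.88 meV.
Eᵢ/kT = 0, 1.905.
Z = Σ e^(−Eᵢ/kT) = e^(−0) + e^(−1.905) = 1.000 + 0.1488 = 1.149.

Z = 1.1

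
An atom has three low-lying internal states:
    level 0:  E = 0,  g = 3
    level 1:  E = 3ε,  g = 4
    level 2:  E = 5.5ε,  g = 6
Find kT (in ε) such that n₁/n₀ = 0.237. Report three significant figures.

1.74 ε

n₁/n₀ = (g₁/g₀) exp[−(E₁−E₀)/kT] = 0.237.
⇒ (E₁−E₀)/kT = ln((4/3)/0.237) = ln(5.6259) = 1.7274.
kT = 3ε / 1.7274 = 1.74 ε.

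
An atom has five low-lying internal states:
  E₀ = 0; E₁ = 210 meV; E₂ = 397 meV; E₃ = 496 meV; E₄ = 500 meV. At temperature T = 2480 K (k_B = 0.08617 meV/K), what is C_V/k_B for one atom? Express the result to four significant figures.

k_BT = 0.08617 × 2480 K = 213.702 meV.
Eᵢ/kT = 0, 0.982677, 1.85773, 2.32099, 2.33971.
Z = Σ e^(−Eᵢ/kT) = e^(−0) + e^(−0.982677) + e^(−1.85773) + e^(−2.32099) + e^(−2.33971) = 1.00000 + 0.374308 + 0.156026 + 0.0981763 + 0.0963556 = 1.72487.
⟨E⟩ = 137.645 meV, ⟨E²⟩ = 51795.2 meV².
C_V/k_B = (⟨E²⟩ − ⟨E⟩²)/(kT)² = (51795.2 − 18946.1)/45668.5 = 0.7193.

0.7193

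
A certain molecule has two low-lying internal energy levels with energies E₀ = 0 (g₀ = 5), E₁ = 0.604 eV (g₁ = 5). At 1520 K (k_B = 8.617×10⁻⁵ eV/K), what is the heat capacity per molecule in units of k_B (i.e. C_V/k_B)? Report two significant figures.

k_BT = 8.617×10⁻⁵ × 1520 K = 0.1310 eV.
Eᵢ/kT = 0, 4.611.
Z = Σ gᵢe^(−Eᵢ/kT) = 5·e^(−0) + 5·e^(−4.611) = 5.000 + 0.04971 = 5.050.
⟨E⟩ = 0.005946 eV, ⟨E²⟩ = 0.003591 eV².
C_V/k_B = (⟨E²⟩ − ⟨E⟩²)/(kT)² = (0.003591 − 0.00003535)/0.01716 = 0.21.

0.21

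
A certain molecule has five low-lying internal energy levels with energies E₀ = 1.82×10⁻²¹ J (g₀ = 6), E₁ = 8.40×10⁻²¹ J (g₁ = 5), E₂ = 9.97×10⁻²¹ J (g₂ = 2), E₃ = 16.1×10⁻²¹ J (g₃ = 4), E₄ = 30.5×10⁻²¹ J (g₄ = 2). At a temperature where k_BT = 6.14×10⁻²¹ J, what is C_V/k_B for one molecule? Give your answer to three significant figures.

0.460

Eᵢ/kT = 0.29642, 1.3681, 1.6238, 2.6221, 4.9674.
Z = Σ gᵢe^(−Eᵢ/kT) = 6·e^(−0.29642) + 5·e^(−1.3681) + 2·e^(−1.6238) + 4·e^(−2.6221) + 2·e^(−4.9674) = 4.4609 + 1.2730 + 0.39430 + 0.29060 + 0.013922 = 6.4327.
⟨E⟩ = 4.3289, ⟨E²⟩ = 36.077.
C_V/k_B = (⟨E²⟩ − ⟨E⟩²)/(kT)² = (36.077 − 18.739)/37.700 = 0.460.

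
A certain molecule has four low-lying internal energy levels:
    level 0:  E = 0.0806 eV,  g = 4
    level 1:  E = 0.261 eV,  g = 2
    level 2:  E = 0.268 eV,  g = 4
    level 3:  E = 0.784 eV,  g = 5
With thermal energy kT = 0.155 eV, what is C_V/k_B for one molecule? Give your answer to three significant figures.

Eᵢ/kT = 0.52000, 1.6839, 1.7290, 5.0581.
Z = Σ gᵢe^(−Eᵢ/kT) = 4·e^(−0.52000) + 2·e^(−1.6839) + 4·e^(−1.7290) + 5·e^(−5.0581) = 2.3781 + 0.37130 + 0.70985 + 0.031788 = 3.4910.
⟨E⟩ = 0.14430 eV, ⟨E²⟩ = 0.031872 eV².
C_V/k_B = (⟨E²⟩ − ⟨E⟩²)/(kT)² = (0.031872 − 0.020822)/0.024025 = 0.460.

0.460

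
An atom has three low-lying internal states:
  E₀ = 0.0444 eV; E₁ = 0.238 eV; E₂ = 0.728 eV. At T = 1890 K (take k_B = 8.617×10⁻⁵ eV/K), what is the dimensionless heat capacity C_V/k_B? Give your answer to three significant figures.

k_BT = 8.617×10⁻⁵ × 1890 K = 0.16286 eV.
Eᵢ/kT = 0.27263, 1.4614, 4.4701.
Z = Σ e^(−Eᵢ/kT) = e^(−0.27263) + e^(−1.4614) + e^(−4.4701) = 0.76137 + 0.23191 + 0.011446 = 1.0047.
⟨E⟩ = 0.096877 eV, ⟨E²⟩ = 0.020607 eV².
C_V/k_B = (⟨E²⟩ − ⟨E⟩²)/(kT)² = (0.020607 − 0.0093852)/0.026523 = 0.423.

0.423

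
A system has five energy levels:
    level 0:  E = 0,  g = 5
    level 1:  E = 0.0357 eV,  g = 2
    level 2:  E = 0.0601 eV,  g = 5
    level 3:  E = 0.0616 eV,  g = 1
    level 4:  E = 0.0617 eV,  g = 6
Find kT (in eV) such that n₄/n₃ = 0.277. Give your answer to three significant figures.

0.0000325 eV

n₄/n₃ = (g₄/g₃) exp[−(E₄−E₃)/kT] = 0.277.
⇒ (E₄−E₃)/kT = ln((6/1)/0.277) = ln(21.661) = 3.0755.
kT = 0.0001 eV / 3.0755 = 0.0000325 eV.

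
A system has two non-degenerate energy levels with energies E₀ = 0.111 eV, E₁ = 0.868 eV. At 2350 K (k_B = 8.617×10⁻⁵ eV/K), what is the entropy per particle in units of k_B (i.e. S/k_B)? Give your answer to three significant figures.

0.110

k_BT = 8.617×10⁻⁵ × 2350 K = 0.20250 eV.
Eᵢ/kT = 0.54815, 4.2864.
Z = Σ e^(−Eᵢ/kT) = e^(−0.54815) + e^(−4.2864) = 0.57802 + 0.013754 = 0.59177.
⟨E⟩ = Σ EᵢPᵢ = 0.12860 eV.
S/k_B = ln Z + ⟨E⟩/kT = ln(0.59177) + 0.12860/0.20250 = -0.52464 + 0.63506 = 0.110.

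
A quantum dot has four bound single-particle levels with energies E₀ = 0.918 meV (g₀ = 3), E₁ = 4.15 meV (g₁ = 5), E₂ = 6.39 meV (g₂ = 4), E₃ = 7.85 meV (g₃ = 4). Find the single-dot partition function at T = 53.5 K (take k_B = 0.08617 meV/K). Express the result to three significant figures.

Z = 6.22

k_BT = 0.08617 × 53.5 K = 4.6101 meV.
Eᵢ/kT = 0.19913, 0.90020, 1.3861, 1.7028.
Z = Σ gᵢe^(−Eᵢ/kT) = 3·e^(−0.19913) + 5·e^(−0.90020) + 4·e^(−1.3861) + 4·e^(−1.7028) = 2.4583 + 2.0324 + 1.0002 + 0.72869 = 6.2196.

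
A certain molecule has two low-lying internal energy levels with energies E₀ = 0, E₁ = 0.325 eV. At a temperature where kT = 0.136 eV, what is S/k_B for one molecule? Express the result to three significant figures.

Eᵢ/kT = 0, 2.3897.
Z = Σ e^(−Eᵢ/kT) = e^(−0) + e^(−2.3897) = 1.0000 + 0.091657 = 1.0917.
⟨E⟩ = Σ EᵢPᵢ = 0.027286 eV.
S/k_B = ln Z + ⟨E⟩/kT = ln(1.0917) + 0.027286/0.136 = 0.087736 + 0.20063 = 0.288.

0.288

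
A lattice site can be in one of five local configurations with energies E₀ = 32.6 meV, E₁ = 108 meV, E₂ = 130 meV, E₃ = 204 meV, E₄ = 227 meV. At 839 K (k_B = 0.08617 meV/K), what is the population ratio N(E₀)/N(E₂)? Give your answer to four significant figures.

3.847

k_BT = 0.08617 × 839 K = 72.2966 meV.
n₀/n₂ = exp[−(E₀−E₂)/kT] = exp(−(-97.4 meV)/(72.2966 meV)) = exp(1.34723) = 3.847.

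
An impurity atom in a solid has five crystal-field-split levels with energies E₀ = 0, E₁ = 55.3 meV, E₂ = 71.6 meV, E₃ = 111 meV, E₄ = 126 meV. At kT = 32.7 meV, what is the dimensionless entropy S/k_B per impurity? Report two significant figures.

0.86

Eᵢ/kT = 0, 1.691, 2.190, 3.394, 3.853.
Z = Σ e^(−Eᵢ/kT) = e^(−0) + e^(−1.691) + e^(−2.190) + e^(−3.394) + e^(−3.853) = 1.000 + 0.1843 + 0.1119 + 0.03357 + 0.02122 = 1.351.
⟨E⟩ = Σ EᵢPᵢ = 18.21 meV.
S/k_B = ln Z + ⟨E⟩/kT = ln(1.351) + 18.21/32.7 = 0.3008 + 0.5569 = 0.86.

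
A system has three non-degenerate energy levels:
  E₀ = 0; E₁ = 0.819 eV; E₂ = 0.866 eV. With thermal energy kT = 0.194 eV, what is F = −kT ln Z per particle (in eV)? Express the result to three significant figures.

-0.00502 eV

Eᵢ/kT = 0, 4.2216, 4.4639.
Z = Σ e^(−Eᵢ/kT) = e^(−0) + e^(−4.2216) + e^(−4.4639) = 1.0000 + 0.014675 + 0.011517 = 1.0262.
F = −kT ln Z = −0.194 × ln(1.0262) = −0.194 × 0.025863 = -0.00502 eV.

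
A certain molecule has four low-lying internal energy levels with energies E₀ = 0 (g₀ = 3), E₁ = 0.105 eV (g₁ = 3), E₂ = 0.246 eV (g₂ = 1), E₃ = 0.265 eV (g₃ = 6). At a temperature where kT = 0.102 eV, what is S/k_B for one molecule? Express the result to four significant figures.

Eᵢ/kT = 0, 1.02941, 2.41176, 2.59804.
Z = Σ gᵢe^(−Eᵢ/kT) = 3·e^(−0) + 3·e^(−1.02941) + 1·e^(−2.41176) + 6·e^(−2.59804) = 3.00000 + 1.07165 + 0.0896574 + 0.446516 = 4.60782.
⟨E⟩ = Σ EᵢPᵢ = 0.0548862 eV.
S/k_B = ln Z + ⟨E⟩/kT = ln(4.60782) + 0.0548862/0.102 = 1.52775 + 0.538100 = 2.066.

2.066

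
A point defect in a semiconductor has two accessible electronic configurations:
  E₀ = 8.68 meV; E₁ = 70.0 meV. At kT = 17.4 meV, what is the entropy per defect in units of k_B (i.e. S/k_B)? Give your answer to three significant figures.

Eᵢ/kT = 0.49885, 4.0230.
Z = Σ e^(−Eᵢ/kT) = e^(−0.49885) + e^(−4.0230) = 0.60723 + 0.017899 = 0.62513.
⟨E⟩ = Σ EᵢPᵢ = 10.436 meV.
S/k_B = ln Z + ⟨E⟩/kT = ln(0.62513) + 10.436/17.4 = -0.46980 + 0.59977 = 0.130.

0.130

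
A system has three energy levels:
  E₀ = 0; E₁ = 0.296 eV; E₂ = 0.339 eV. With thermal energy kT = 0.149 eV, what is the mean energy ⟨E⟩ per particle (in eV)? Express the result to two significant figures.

Eᵢ/kT = 0, 1.987, 2.275.
Z = Σ e^(−Eᵢ/kT) = e^(−0) + e^(−1.987) + e^(−2.275) = 1.000 + 0.1371 + 0.1028 = 1.240.
⟨E⟩ = Σ Eᵢ e^(−Eᵢ/kT) / Z = (0·1.000 + 0.296·0.1371 + 0.339·0.1028) / 1.240 = 0.061 eV.

0.061 eV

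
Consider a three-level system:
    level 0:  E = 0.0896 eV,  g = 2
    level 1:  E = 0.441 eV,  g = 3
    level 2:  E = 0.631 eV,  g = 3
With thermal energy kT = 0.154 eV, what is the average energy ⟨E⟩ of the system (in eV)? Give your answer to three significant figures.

Eᵢ/kT = 0.58182, 2.8636, 4.0974.
Z = Σ gᵢe^(−Eᵢ/kT) = 2·e^(−0.58182) + 3·e^(−2.8636) + 3·e^(−4.0974) = 1.1178 + 0.17119 + 0.049847 = 1.3388.
⟨E⟩ = Σ Eᵢ gᵢe^(−Eᵢ/kT) / Z = (0.0896·1.1178 + 0.441·0.17119 + 0.631·0.049847) / 1.3388 = 0.155 eV.

0.155 eV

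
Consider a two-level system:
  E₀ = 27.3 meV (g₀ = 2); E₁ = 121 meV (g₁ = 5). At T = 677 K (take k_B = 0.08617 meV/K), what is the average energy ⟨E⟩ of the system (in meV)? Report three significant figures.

k_BT = 0.08617 × 677 K = 58.337 meV.
Eᵢ/kT = 0.46797, 2.0742.
Z = Σ gᵢe^(−Eᵢ/kT) = 2·e^(−0.46797) + 5·e^(−2.0742) = 1.2525 + 0.62828 = 1.8808.
⟨E⟩ = Σ Eᵢ gᵢe^(−Eᵢ/kT) / Z = (27.3·1.2525 + 121·0.62828) / 1.8808 = 58.6 meV.

58.6 meV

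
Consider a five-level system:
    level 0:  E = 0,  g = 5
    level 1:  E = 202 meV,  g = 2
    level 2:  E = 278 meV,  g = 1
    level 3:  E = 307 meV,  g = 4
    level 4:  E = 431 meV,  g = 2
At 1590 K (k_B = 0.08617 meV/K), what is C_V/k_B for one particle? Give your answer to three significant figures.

0.616

k_BT = 0.08617 × 1590 K = 137.01 meV.
Eᵢ/kT = 0, 1.4743, 2.0290, 2.2407, 3.1458.
Z = Σ gᵢe^(−Eᵢ/kT) = 5·e^(−0) + 2·e^(−1.4743) + 1·e^(−2.0290) + 4·e^(−2.2407) + 2·e^(−3.1458) = 5.0000 + 0.45788 + 0.13147 + 0.42554 + 0.086065 = 6.1010.
⟨E⟩ = 48.644 meV, ⟨E²⟩ = 13922 meV².
C_V/k_B = (⟨E²⟩ − ⟨E⟩²)/(kT)² = (13922 − 2366.2)/18772 = 0.616.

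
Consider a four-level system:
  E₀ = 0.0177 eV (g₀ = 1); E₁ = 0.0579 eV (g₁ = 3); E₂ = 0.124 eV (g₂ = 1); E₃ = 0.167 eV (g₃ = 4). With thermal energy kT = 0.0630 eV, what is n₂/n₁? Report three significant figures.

n₂/n₁ = (g₂/g₁) exp[−(E₂−E₁)/kT] = (1/3) × exp(−(0.0661 eV)/(0.0630 eV)) = (1/3) × exp(-1.0492) = 0.117.

0.117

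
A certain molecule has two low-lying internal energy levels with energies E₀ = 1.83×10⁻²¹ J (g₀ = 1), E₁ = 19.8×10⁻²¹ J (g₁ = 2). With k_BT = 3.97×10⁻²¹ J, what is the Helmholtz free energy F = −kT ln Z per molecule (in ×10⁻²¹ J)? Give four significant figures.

1.745 ×10⁻²¹ J

Eᵢ/kT = 0.460957, 4.98741.
Z = Σ gᵢe^(−Eᵢ/kT) = 1·e^(−0.460957) + 2·e^(−4.98741) = 0.630680 + 0.0136466 = 0.644327.
F = −kT ln Z = −3.97 × ln(0.644327) = −3.97 × -0.439549 = 1.745 ×10⁻²¹ J.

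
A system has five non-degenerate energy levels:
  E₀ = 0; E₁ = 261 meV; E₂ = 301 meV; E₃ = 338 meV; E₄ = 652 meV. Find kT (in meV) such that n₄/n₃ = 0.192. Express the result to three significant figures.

190 meV

n₄/n₃ = exp[−(E₄−E₃)/kT] = 0.192.
⇒ (E₄−E₃)/kT = ln(1/0.192) = ln(5.2083) = 1.6503.
kT = 314 meV / 1.6503 = 190 meV.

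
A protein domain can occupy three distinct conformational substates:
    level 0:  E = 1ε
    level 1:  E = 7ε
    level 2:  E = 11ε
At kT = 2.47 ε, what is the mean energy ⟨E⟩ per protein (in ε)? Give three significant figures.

1.64 ε

Eᵢ/kT = 0.40486, 2.8340, 4.4534.
Z = Σ e^(−Eᵢ/kT) = e^(−0.40486) + e^(−2.8340) + e^(−4.4534) = 0.66707 + 0.058777 + 0.011639 = 0.73749.
⟨E⟩ = Σ Eᵢ e^(−Eᵢ/kT) / Z = (1·0.66707 + 7·0.058777 + 11·0.011639) / 0.73749 = 1.64 ε.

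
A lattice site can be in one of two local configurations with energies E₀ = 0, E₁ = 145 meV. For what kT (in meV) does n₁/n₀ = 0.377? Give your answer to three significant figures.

n₁/n₀ = exp[−(E₁−E₀)/kT] = 0.377.
⇒ (E₁−E₀)/kT = ln(1/0.377) = ln(2.6525) = 0.97550.
kT = 145 meV / 0.97550 = 149 meV.

149 meV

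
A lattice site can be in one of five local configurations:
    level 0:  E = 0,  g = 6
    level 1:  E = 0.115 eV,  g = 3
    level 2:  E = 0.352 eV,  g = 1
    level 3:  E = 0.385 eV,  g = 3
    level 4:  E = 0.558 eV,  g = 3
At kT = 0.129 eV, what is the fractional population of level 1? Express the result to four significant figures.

Eᵢ/kT = 0, 0.891473, 2.72868, 2.98450, 4.32558.
Z = Σ gᵢe^(−Eᵢ/kT) = 6·e^(−0) + 3·e^(−0.891473) + 1·e^(−2.72868) + 3·e^(−2.98450) + 3·e^(−4.32558) = 6.00000 + 1.23015 + 0.0653054 + 0.151694 + 0.0396776 = 7.48683.
P₁ = g₁ e^(−E₁/kT) / Z = 1.23015/7.48683 = 0.1643.

0.1643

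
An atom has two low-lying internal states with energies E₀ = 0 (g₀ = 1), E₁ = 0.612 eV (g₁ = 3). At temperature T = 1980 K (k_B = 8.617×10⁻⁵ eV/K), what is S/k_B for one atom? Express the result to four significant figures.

k_BT = 8.617×10⁻⁵ × 1980 K = 0.170617 eV.
Eᵢ/kT = 0, 3.58698.
Z = Σ gᵢe^(−Eᵢ/kT) = 1·e^(−0) + 3·e^(−3.58698) = 1.00000 + 0.0830454 = 1.08305.
⟨E⟩ = Σ EᵢPᵢ = 0.0469265 eV.
S/k_B = ln Z + ⟨E⟩/kT = ln(1.08305) + 0.0469265/0.170617 = 0.0797811 + 0.275040 = 0.3548.

0.3548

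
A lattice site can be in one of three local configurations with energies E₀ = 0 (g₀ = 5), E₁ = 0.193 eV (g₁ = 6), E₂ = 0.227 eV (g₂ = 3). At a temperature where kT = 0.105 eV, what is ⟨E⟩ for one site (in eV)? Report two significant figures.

Eᵢ/kT = 0, 1.838, 2.162.
Z = Σ gᵢe^(−Eᵢ/kT) = 5·e^(−0) + 6·e^(−1.838) + 3·e^(−2.162) = 5.000 + 0.9548 + 0.3453 = 6.300.
⟨E⟩ = Σ Eᵢ gᵢe^(−Eᵢ/kT) / Z = (0·5.000 + 0.193·0.9548 + 0.227·0.3453) / 6.300 = 0.042 eV.

0.042 eV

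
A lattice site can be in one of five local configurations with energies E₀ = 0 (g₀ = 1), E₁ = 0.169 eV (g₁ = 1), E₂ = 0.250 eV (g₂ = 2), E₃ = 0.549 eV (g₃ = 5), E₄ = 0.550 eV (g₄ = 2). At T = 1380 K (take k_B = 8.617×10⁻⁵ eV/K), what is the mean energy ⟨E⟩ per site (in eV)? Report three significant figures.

0.0899 eV

k_BT = 8.617×10⁻⁵ × 1380 K = 0.11891 eV.
Eᵢ/kT = 0, 1.4212, 2.1024, 4.6169, 4.6253.
Z = Σ gᵢe^(−Eᵢ/kT) = 1·e^(−0) + 1·e^(−1.4212) + 2·e^(−2.1024) + 5·e^(−4.6169) + 2·e^(−4.6253) = 1.0000 + 0.24142 + 0.24433 + 0.049417 + 0.019601 = 1.5548.
⟨E⟩ = Σ Eᵢ gᵢe^(−Eᵢ/kT) / Z = (0·1.0000 + 0.169·0.24142 + 0.250·0.24433 + 0.549·0.049417 + 0.550·0.019601) / 1.5548 = 0.0899 eV.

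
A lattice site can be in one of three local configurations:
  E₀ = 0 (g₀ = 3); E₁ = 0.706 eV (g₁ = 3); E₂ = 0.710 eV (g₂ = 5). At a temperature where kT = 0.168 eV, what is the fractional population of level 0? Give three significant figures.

Eᵢ/kT = 0, 4.2024, 4.2262.
Z = Σ gᵢe^(−Eᵢ/kT) = 3·e^(−0) + 3·e^(−4.2024) + 5·e^(−4.2262) = 3.0000 + 0.044879 + 0.073039 = 3.1179.
P₀ = g₀ e^(−E₀/kT) / Z = 3.0000/3.1179 = 0.962.

0.962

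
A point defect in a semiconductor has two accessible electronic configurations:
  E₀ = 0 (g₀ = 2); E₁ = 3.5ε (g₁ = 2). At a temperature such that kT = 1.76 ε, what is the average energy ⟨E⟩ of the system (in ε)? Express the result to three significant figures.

0.421 ε

Eᵢ/kT = 0, 1.9886.
Z = Σ gᵢe^(−Eᵢ/kT) = 2·e^(−0) + 2·e^(−1.9886) = 2.0000 + 0.27377 = 2.2738.
⟨E⟩ = Σ Eᵢ gᵢe^(−Eᵢ/kT) / Z = (0·2.0000 + 3.5·0.27377) / 2.2738 = 0.421 ε.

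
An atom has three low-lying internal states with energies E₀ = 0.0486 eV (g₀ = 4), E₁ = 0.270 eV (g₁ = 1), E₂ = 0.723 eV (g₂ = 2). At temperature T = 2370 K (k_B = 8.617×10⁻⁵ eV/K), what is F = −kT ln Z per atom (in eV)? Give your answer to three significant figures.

-0.255 eV

k_BT = 8.617×10⁻⁵ × 2370 K = 0.20422 eV.
Eᵢ/kT = 0.23798, 1.3221, 3.5403.
Z = Σ gᵢe^(−Eᵢ/kT) = 4·e^(−0.23798) + 1·e^(−1.3221) + 2·e^(−3.5403) = 3.1529 + 0.26657 + 0.058009 = 3.4775.
F = −kT ln Z = −0.20422 × ln(3.4775) = −0.20422 × 1.2463 = -0.255 eV.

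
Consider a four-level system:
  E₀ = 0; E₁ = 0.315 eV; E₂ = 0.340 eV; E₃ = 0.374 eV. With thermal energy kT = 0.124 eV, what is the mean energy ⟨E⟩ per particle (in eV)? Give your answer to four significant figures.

Eᵢ/kT = 0, 2.54032, 2.74194, 3.01613.
Z = Σ e^(−Eᵢ/kT) = e^(−0) + e^(−2.54032) + e^(−2.74194) + e^(−3.01613) = 1.00000 + 0.0788412 + 0.0644452 + 0.0489904 = 1.19228.
⟨E⟩ = Σ Eᵢ e^(−Eᵢ/kT) / Z = (0·1.00000 + 0.315·0.0788412 + 0.340·0.0644452 + 0.374·0.0489904) / 1.19228 = 0.05458 eV.

0.05458 eV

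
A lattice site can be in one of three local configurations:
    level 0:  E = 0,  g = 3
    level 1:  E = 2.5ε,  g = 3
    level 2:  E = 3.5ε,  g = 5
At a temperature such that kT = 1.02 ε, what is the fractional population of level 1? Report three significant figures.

0.0756

Eᵢ/kT = 0, 2.4510, 3.4314.
Z = Σ gᵢe^(−Eᵢ/kT) = 3·e^(−0) + 3·e^(−2.4510) + 5·e^(−3.4314) = 3.0000 + 0.25862 + 0.16171 = 3.4203.
P₁ = g₁ e^(−E₁/kT) / Z = 0.25862/3.4203 = 0.0756.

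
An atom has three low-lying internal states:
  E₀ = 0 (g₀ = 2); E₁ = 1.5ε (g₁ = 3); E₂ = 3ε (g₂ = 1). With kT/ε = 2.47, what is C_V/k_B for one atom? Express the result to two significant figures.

0.15

Eᵢ/kT = 0, 0.6073, 1.215.
Z = Σ gᵢe^(−Eᵢ/kT) = 2·e^(−0) + 3·e^(−0.6073) + 1·e^(−1.215) = 2.000 + 1.634 + 0.2967 = 3.931.
⟨E⟩ = 0.8499 ε, ⟨E²⟩ = 1.615 ε².
C_V/k_B = (⟨E²⟩ − ⟨E⟩²)/(kT)² = (1.615 − 0.7223)/6.101 = 0.15.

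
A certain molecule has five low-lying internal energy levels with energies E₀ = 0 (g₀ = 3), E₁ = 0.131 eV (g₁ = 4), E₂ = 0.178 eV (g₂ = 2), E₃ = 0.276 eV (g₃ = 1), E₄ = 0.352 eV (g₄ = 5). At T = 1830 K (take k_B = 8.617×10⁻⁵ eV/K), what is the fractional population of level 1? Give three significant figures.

0.286

k_BT = 8.617×10⁻⁵ × 1830 K = 0.15769 eV.
Eᵢ/kT = 0, 0.83074, 1.1288, 1.7503, 2.2322.
Z = Σ gᵢe^(−Eᵢ/kT) = 3·e^(−0) + 4·e^(−0.83074) + 2·e^(−1.1288) + 1·e^(−1.7503) + 5·e^(−2.2322) = 3.0000 + 1.7429 + 0.64684 + 0.17372 + 0.53646 = 6.0999.
P₁ = g₁ e^(−E₁/kT) / Z = 1.7429/6.0999 = 0.286.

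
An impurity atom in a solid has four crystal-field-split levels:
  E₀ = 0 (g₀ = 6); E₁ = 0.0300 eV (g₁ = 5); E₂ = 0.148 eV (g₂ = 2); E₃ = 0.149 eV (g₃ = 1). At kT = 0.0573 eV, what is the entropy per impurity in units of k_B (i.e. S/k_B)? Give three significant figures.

2.45

Eᵢ/kT = 0, 0.52356, 2.5829, 2.6003.
Z = Σ gᵢe^(−Eᵢ/kT) = 6·e^(−0) + 5·e^(−0.52356) + 2·e^(−2.5829) + 1·e^(−2.6003) = 6.0000 + 2.9620 + 0.15111 + 0.074251 = 9.1874.
⟨E⟩ = Σ EᵢPᵢ = 0.013310 eV.
S/k_B = ln Z + ⟨E⟩/kT = ln(9.1874) + 0.013310/0.0573 = 2.2178 + 0.23229 = 2.45.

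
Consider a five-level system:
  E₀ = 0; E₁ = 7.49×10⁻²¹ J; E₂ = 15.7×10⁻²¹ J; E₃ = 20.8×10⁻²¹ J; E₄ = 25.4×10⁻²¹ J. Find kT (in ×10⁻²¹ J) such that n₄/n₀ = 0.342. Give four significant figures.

23.67 ×10⁻²¹ J

n₄/n₀ = exp[−(E₄−E₀)/kT] = 0.342.
⇒ (E₄−E₀)/kT = ln(1/0.342) = ln(2.92398) = 1.07295.
kT = 25.4 ×10⁻²¹ J / 1.07295 = 23.67 ×10⁻²¹ J.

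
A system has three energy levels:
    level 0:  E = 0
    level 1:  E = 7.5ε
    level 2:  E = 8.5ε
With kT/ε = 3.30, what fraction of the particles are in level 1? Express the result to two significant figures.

Eᵢ/kT = 0, 2.273, 2.576.
Z = Σ e^(−Eᵢ/kT) = e^(−0) + e^(−2.273) + e^(−2.576) = 1.000 + 0.1030 + 0.07608 = 1.179.
P₁ = e^(−E₁/kT) / Z = 0.1030/1.179 = 0.087.

0.087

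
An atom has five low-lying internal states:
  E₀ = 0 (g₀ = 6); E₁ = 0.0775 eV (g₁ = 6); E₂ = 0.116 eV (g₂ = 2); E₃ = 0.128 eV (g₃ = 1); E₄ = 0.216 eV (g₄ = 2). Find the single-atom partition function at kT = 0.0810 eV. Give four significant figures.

Z = 9.127

Eᵢ/kT = 0, 0.956790, 1.43210, 1.58025, 2.66667.
Z = Σ gᵢe^(−Eᵢ/kT) = 6·e^(−0) + 6·e^(−0.956790) + 2·e^(−1.43210) + 1·e^(−1.58025) + 2·e^(−2.66667) = 6.00000 + 2.30474 + 0.477614 + 0.205924 + 0.138966 = 9.12724.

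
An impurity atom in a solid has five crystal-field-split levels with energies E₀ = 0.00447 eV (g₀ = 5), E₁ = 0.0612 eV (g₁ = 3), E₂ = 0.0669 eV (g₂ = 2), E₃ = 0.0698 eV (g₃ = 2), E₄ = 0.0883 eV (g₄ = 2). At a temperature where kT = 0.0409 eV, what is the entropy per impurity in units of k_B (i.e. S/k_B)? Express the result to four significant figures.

2.344

Eᵢ/kT = 0.109291, 1.49633, 1.63570, 1.70660, 2.15892.
Z = Σ gᵢe^(−Eᵢ/kT) = 5·e^(−0.109291) + 3·e^(−1.49633) + 2·e^(−1.63570) + 2·e^(−1.70660) + 2·e^(−2.15892) = 4.48235 + 0.671852 + 0.389632 + 0.362964 + 0.230899 = 6.13770.
⟨E⟩ = Σ EᵢPᵢ = 0.0216601 eV.
S/k_B = ln Z + ⟨E⟩/kT = ln(6.13770) + 0.0216601/0.0409 = 1.81445 + 0.529587 = 2.344.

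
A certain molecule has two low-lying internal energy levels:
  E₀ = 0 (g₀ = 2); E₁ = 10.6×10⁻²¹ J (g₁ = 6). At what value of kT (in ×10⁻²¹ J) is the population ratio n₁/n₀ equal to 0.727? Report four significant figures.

n₁/n₀ = (g₁/g₀) exp[−(E₁−E₀)/kT] = 0.727.
⇒ (E₁−E₀)/kT = ln((6/2)/0.727) = ln(4.12655) = 1.41744.
kT = 10.6 ×10⁻²¹ J / 1.41744 = 7.478 ×10⁻²¹ J.

7.478 ×10⁻²¹ J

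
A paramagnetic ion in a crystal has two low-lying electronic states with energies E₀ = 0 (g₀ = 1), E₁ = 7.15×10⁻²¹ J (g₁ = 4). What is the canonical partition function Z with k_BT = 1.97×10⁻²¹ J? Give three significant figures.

Z = 1.11

Eᵢ/kT = 0, 3.6294.
Z = Σ gᵢe^(−Eᵢ/kT) = 1·e^(−0) + 4·e^(−3.6294) = 1.0000 + 0.10613 = 1.1061.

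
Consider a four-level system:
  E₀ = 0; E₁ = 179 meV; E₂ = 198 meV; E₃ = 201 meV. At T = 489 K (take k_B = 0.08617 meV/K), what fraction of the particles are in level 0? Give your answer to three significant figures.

k_BT = 0.08617 × 489 K = 42.137 meV.
Eᵢ/kT = 0, 4.2480, 4.6990, 4.7702.
Z = Σ e^(−Eᵢ/kT) = e^(−0) + e^(−4.2480) + e^(−4.6990) + e^(−4.7702) = 1.0000 + 0.014293 + 0.0091044 + 0.0084787 = 1.0319.
P₀ = e^(−E₀/kT) / Z = 1.0000/1.0319 = 0.969.

0.969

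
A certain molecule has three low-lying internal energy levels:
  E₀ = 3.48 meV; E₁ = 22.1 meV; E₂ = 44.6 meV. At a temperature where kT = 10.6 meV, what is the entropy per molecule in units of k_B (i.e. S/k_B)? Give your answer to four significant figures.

Eᵢ/kT = 0.328302, 2.08491, 4.20755.
Z = Σ e^(−Eᵢ/kT) = e^(−0.328302) + e^(−2.08491) + e^(−4.20755) = 0.720146 + 0.124318 + 0.0148828 = 0.859347.
⟨E⟩ = Σ EᵢPᵢ = 6.88582 meV.
S/k_B = ln Z + ⟨E⟩/kT = ln(0.859347) + 6.88582/10.6 = -0.151582 + 0.649606 = 0.4980.

0.4980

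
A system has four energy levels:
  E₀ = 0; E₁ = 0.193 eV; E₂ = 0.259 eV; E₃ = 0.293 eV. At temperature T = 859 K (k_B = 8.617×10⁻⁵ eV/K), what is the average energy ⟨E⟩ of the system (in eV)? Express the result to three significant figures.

0.0246 eV

k_BT = 8.617×10⁻⁵ × 859 K = 0.074020 eV.
Eᵢ/kT = 0, 2.6074, 3.4991, 3.9584.
Z = Σ e^(−Eᵢ/kT) = e^(−0) + e^(−2.6074) + e^(−3.4991) + e^(−3.9584) = 1.0000 + 0.073726 + 0.030225 + 0.019094 = 1.1230.
⟨E⟩ = Σ Eᵢ e^(−Eᵢ/kT) / Z = (0·1.0000 + 0.193·0.073726 + 0.259·0.030225 + 0.293·0.019094) / 1.1230 = 0.0246 eV.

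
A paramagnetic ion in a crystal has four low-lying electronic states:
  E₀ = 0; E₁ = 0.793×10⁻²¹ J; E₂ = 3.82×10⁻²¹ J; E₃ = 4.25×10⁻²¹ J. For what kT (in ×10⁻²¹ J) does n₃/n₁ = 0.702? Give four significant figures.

9.770 ×10⁻²¹ J

n₃/n₁ = exp[−(E₃−E₁)/kT] = 0.702.
⇒ (E₃−E₁)/kT = ln(1/0.702) = ln(1.42450) = 0.353821.
kT = 3.457 ×10⁻²¹ J / 0.353821 = 9.770 ×10⁻²¹ J.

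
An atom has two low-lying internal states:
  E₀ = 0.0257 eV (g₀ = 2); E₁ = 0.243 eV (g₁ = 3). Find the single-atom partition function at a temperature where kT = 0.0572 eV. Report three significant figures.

Eᵢ/kT = 0.44930, 4.2483.
Z = Σ gᵢe^(−Eᵢ/kT) = 2·e^(−0.44930) + 3·e^(−4.2483) = 1.2761 + 0.042866 = 1.3190.

Z = 1.32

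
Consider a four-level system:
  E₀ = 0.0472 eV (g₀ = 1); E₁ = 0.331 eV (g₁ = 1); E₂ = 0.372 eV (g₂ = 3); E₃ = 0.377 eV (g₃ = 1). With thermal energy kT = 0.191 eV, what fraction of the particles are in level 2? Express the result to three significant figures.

Eᵢ/kT = 0.24712, 1.7330, 1.9476, 1.9738.
Z = Σ gᵢe^(−Eᵢ/kT) = 1·e^(−0.24712) + 1·e^(−1.7330) + 3·e^(−1.9476) + 1·e^(−1.9738) = 0.78105 + 0.17675 + 0.42785 + 0.13893 = 1.5246.
P₂ = g₂ e^(−E₂/kT) / Z = 0.42785/1.5246 = 0.281.

0.281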